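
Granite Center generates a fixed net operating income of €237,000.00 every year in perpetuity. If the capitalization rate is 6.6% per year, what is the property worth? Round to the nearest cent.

€3590909.09

Level perpetuity: PV = C / r = €237,000.00 / 0.066 = €3,590,909.09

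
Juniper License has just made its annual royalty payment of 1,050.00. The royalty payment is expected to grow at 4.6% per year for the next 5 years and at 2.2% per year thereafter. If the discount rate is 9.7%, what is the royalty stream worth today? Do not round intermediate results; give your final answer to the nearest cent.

15838.89

D_1 = 1098.30000
D_2 = 1148.82180
D_3 = 1201.66760
D_4 = 1256.94431
D_5 = 1314.76375
Terminal value at year 5: TV = D_5×(1+g_2)/(r−g_2) = 1343.68855/0.075 = 17915.84738
P_0 = D_1/(1+r)^1 + D_2/(1+r)^2 + D_3/(1+r)^3 + D_4/(1+r)^4 + D_5/(1+r)^5 + TV/(1+r)^5
    = 1001.18505 + 954.63953 + 910.25793 + 867.93965 + 827.58876 + 11277.27618 = 15838.88709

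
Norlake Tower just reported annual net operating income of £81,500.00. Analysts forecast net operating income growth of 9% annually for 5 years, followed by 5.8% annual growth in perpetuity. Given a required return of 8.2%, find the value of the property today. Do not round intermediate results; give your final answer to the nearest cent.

£4144219.13

D_1 = 88835.00000
D_2 = 96830.15000
D_3 = 105544.86350
D_4 = 115043.90122
D_5 = 125397.85232
Terminal value at year 5: TV = D_5×(1+g_2)/(r−g_2) = 132670.92776/0.024 = 5527955.32330
P_0 = D_1/(1+r)^1 + D_2/(1+r)^2 + D_3/(1+r)^3 + D_4/(1+r)^4 + D_5/(1+r)^5 + TV/(1+r)^5
    = 82102.58780 + 82709.63096 + 83321.16243 + 83937.21539 + 84557.82326 + 3727590.70893 = 4144219.12878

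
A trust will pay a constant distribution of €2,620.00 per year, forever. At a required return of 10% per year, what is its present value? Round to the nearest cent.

€26200.00

Level perpetuity: PV = C / r = €2,620.00 / 0.1 = €26,200.00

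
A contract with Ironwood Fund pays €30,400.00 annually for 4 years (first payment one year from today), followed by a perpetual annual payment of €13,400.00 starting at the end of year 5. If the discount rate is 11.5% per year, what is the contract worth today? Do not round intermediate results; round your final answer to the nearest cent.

PV of 4-year annuity: €30,400.00 × [1 − (1+0.115)^−4] / 0.115 = 93316.25950
Perpetuity value at year 4: €13,400.00 / 0.115 = 116521.73913
PV of perpetuity: 116521.73913 / (1+0.115)^4 = 75388.91422
Total PV = 93316.25950 + 75388.91422 = 168705.17372

€168705.17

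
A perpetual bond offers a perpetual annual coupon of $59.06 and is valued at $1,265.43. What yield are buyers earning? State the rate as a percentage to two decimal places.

P = C/r ⇒ r = C/P = $59.06/$1,265.43 = 0.046672

4.67%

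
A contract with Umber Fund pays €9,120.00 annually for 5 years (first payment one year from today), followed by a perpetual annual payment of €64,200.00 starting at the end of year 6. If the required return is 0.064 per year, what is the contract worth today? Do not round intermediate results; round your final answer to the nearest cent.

PV of 5-year annuity: €9,120.00 × [1 − (1+0.064)^−5] / 0.064 = 38002.30172
Perpetuity value at year 5: €64,200.00 / 0.064 = 1003125.00000
PV of perpetuity: 1003125.00000 / (1+0.064)^5 = 735608.79709
Total PV = 38002.30172 + 735608.79709 = 773611.09881

€773611.10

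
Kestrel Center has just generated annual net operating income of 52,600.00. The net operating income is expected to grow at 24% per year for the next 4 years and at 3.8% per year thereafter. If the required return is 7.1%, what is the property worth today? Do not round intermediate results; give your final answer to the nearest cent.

3280585.41

D_1 = 65224.00000
D_2 = 80877.76000
D_3 = 100288.42240
D_4 = 124357.64378
Terminal value at year 4: TV = D_4×(1+g_2)/(r−g_2) = 129083.23424/0.033 = 3911613.15877
P_0 = D_1/(1+r)^1 + D_2/(1+r)^2 + D_3/(1+r)^3 + D_4/(1+r)^4 + TV/(1+r)^4
    = 60900.09337 + 70509.91203 + 81636.12597 + 94518.01699 + 2973021.26181 = 3280585.41017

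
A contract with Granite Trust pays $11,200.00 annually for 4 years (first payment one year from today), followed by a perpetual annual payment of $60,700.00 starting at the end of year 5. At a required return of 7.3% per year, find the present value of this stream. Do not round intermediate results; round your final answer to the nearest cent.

$664969.19

PV of 4-year annuity: $11,200.00 × [1 − (1+0.073)^−4] / 0.073 = 37681.24716
Perpetuity value at year 4: $60,700.00 / 0.073 = 831506.84932
PV of perpetuity: 831506.84932 / (1+0.073)^4 = 627287.94730
Total PV = 37681.24716 + 627287.94730 = 664969.19446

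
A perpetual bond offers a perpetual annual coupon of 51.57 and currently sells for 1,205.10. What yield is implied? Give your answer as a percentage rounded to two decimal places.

P = C/r ⇒ r = C/P = 51.57/1,205.10 = 0.042793

4.28%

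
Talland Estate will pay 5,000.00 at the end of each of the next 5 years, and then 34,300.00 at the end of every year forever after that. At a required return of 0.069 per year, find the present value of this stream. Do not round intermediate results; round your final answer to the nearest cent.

PV of 5-year annuity: 5,000.00 × [1 − (1+0.069)^−5] / 0.069 = 20555.99621
Perpetuity value at year 5: 34,300.00 / 0.069 = 497101.44928
PV of perpetuity: 497101.44928 / (1+0.069)^5 = 356087.31525
Total PV = 20555.99621 + 356087.31525 = 376643.31147

376643.31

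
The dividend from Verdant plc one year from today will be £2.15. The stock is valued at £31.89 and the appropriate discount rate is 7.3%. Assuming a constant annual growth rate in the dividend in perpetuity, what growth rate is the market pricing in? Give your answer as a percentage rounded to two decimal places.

P = D₁/(r−g) ⇒ g = r − D₁/P = 0.073 − £2.15/£31.89 = 0.005581

0.56%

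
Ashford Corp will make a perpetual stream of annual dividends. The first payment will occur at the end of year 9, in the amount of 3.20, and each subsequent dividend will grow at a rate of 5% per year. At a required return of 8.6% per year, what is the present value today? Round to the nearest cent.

Value at end of year 8: C₁ / (r − g) = 3.20 / (0.086 − 0.05) = 88.8889
Discount to today: PV = 88.8889 / (1 + 0.086)^8 = 88.8889 / 1.934811 = 45.94

45.94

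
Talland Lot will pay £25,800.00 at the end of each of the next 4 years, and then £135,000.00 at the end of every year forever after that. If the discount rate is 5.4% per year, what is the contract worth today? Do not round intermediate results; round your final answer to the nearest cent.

£2116353.19

PV of 4-year annuity: £25,800.00 × [1 − (1+0.054)^−4] / 0.054 = 90641.82757
Perpetuity value at year 4: £135,000.00 / 0.054 = 2500000.00000
PV of perpetuity: 2500000.00000 / (1+0.054)^4 = 2025711.36737
Total PV = 90641.82757 + 2025711.36737 = 2116353.19494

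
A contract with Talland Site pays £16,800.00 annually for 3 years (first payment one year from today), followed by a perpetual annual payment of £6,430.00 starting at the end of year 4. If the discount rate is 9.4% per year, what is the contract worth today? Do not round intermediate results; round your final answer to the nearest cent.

£94467.77

PV of 3-year annuity: £16,800.00 × [1 − (1+0.094)^−3] / 0.094 = 42224.40664
Perpetuity value at year 3: £6,430.00 / 0.094 = 68404.25532
PV of perpetuity: 68404.25532 / (1+0.094)^3 = 52243.36635
Total PV = 42224.40664 + 52243.36635 = 94467.77299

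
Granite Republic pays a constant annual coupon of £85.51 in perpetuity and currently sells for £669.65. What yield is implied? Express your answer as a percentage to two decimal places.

12.77%

P = C/r ⇒ r = C/P = £85.51/£669.65 = 0.127694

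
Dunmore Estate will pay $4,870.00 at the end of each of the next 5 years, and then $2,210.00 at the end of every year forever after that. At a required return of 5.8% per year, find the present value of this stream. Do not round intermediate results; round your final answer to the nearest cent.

$49369.56

PV of 5-year annuity: $4,870.00 × [1 − (1+0.058)^−5] / 0.058 = 20626.30916
Perpetuity value at year 5: $2,210.00 / 0.058 = 38103.44828
PV of perpetuity: 38103.44828 / (1+0.058)^5 = 28743.25459
Total PV = 20626.30916 + 28743.25459 = 49369.56375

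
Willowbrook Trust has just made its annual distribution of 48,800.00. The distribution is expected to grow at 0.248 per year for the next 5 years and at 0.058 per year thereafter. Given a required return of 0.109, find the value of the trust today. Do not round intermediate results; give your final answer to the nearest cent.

D_1 = 60902.40000
D_2 = 76006.19520
D_3 = 94855.73161
D_4 = 118379.95305
D_5 = 147738.18140
Terminal value at year 5: TV = D_5×(1+g_2)/(r−g_2) = 156306.99593/0.051 = 3064843.05738
P_0 = D_1/(1+r)^1 + D_2/(1+r)^2 + D_3/(1+r)^3 + D_4/(1+r)^4 + D_5/(1+r)^5 + TV/(1+r)^5
    = 54916.50135 + 61799.63362 + 69545.48491 + 78262.18680 + 88071.42392 + 1827050.32371 = 2179645.55432

2179645.55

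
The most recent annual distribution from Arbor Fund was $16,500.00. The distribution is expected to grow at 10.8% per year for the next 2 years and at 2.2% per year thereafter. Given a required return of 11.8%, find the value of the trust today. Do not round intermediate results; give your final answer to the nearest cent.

$205086.54

D_1 = 18282.00000
D_2 = 20256.45600
Terminal value at year 2: TV = D_2×(1+g_2)/(r−g_2) = 20702.09803/0.096 = 215646.85450
P_0 = D_1/(1+r)^1 + D_2/(1+r)^2 + TV/(1+r)^2
    = 16352.41503 + 16206.15013 + 172527.97330 = 205086.53846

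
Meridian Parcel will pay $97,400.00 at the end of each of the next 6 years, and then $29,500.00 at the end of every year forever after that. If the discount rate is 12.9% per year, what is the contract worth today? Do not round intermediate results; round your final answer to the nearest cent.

$500873.37

PV of 6-year annuity: $97,400.00 × [1 − (1+0.129)^−6] / 0.129 = 390448.05249
Perpetuity value at year 6: $29,500.00 / 0.129 = 228682.17054
PV of perpetuity: 228682.17054 / (1+0.129)^6 = 110425.31686
Total PV = 390448.05249 + 110425.31686 = 500873.36935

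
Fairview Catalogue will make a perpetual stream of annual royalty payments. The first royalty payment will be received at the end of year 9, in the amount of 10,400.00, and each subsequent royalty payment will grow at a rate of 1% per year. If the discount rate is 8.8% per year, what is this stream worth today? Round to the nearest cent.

67905.91

Value at end of year 8: C₁ / (r − g) = 10,400.00 / (0.088 − 0.01) = 133,333.3333
Discount to today: PV = 133,333.3333 / (1 + 0.088)^8 = 133,333.3333 / 1.963501 = 67,905.91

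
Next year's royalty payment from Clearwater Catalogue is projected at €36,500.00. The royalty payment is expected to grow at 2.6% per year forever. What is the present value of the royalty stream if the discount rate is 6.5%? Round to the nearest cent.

Growing perpetuity: P = D₁ / (r − g) = €36,500.0000 / (0.065 − 0.026) = €935,897.44

€935897.44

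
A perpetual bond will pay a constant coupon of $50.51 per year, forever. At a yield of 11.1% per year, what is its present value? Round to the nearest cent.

$455.05

Level perpetuity: PV = C / r = $50.51 / 0.111 = $455.05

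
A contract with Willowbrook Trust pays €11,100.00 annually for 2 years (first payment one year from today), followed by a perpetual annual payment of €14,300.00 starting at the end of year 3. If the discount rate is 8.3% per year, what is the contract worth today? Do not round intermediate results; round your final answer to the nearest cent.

€166606.10

PV of 2-year annuity: €11,100.00 × [1 − (1+0.083)^−2] / 0.083 = 19713.11863
Perpetuity value at year 2: €14,300.00 / 0.083 = 172289.15663
PV of perpetuity: 172289.15663 / (1+0.083)^2 = 146892.97677
Total PV = 19713.11863 + 146892.97677 = 166606.09540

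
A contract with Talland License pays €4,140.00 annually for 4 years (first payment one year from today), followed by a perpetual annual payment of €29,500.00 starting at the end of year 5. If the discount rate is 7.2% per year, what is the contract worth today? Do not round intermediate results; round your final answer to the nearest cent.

PV of 4-year annuity: €4,140.00 × [1 − (1+0.072)^−4] / 0.072 = 13959.97207
Perpetuity value at year 4: €29,500.00 / 0.072 = 409722.22222
PV of perpetuity: 409722.22222 / (1+0.072)^4 = 310248.99126
Total PV = 13959.97207 + 310248.99126 = 324208.96334

€324208.96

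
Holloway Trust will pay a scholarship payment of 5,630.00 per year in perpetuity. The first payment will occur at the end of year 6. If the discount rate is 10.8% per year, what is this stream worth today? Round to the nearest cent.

31216.62

Value at end of year 5: C / r = 5,630.00 / 0.108 = 52,129.6296
Discount to today: PV = 52,129.6296 / (1 + 0.108)^5 = 52,129.6296 / 1.669932 = 31,216.62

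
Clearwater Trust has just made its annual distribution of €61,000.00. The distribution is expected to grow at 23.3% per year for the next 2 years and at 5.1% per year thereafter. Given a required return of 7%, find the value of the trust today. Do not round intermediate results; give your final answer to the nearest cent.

D_1 = 75213.00000
D_2 = 92737.62900
Terminal value at year 2: TV = D_2×(1+g_2)/(r−g_2) = 97467.24808/0.019 = 5129855.16205
P_0 = D_1/(1+r)^1 + D_2/(1+r)^2 + TV/(1+r)^2
    = 70292.52336 + 81000.63674 + 4480614.16897 = 4631907.32907

€4631907.33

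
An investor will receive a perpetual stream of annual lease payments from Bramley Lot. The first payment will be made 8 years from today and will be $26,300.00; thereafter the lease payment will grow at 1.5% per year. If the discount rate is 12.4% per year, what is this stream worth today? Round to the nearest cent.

Value at end of year 7: C₁ / (r − g) = $26,300.00 / (0.124 − 0.015) = $241,284.4037
Discount to today: PV = $241,284.4037 / (1 + 0.124)^7 = $241,284.4037 / 2.266544 = $106,454.76

$106454.76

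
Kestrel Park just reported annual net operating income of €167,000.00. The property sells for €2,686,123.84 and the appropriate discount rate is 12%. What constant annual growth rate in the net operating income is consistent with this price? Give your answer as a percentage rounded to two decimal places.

5.44%

P = D₀(1+g)/(r−g) ⇒ P(r−g) = D₀(1+g) ⇒ g(P+D₀) = P·r − D₀
g = (P·r − D₀)/(P + D₀) = (€2,686,123.84×0.12 − €167,000.00) / (€2,686,123.84 + €167,000.00) = 0.054444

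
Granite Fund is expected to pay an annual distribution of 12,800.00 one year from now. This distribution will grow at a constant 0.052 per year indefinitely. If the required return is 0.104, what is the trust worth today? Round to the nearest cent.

246153.85

Growing perpetuity: P = D₁ / (r − g) = 12,800.0000 / (0.104 − 0.052) = 246,153.85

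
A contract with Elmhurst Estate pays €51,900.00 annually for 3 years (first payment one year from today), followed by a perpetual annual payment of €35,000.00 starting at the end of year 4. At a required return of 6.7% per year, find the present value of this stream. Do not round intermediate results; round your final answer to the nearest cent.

PV of 3-year annuity: €51,900.00 × [1 − (1+0.067)^−3] / 0.067 = 136952.00364
Perpetuity value at year 3: €35,000.00 / 0.067 = 522388.05970
PV of perpetuity: 522388.05970 / (1+0.067)^3 = 430031.21717
Total PV = 136952.00364 + 430031.21717 = 566983.22081

€566983.22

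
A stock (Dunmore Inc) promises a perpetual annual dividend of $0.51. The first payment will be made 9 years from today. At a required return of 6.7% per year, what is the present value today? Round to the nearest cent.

Value at end of year 8: C / r = $0.51 / 0.067 = $7.6119
Discount to today: PV = $7.6119 / (1 + 0.067)^8 = $7.6119 / 1.680023 = $4.53

$4.53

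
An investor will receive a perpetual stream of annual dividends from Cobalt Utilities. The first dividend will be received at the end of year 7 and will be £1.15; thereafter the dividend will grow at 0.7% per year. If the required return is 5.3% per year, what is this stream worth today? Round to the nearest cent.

£18.34

Value at end of year 6: C₁ / (r − g) = £1.15 / (0.053 − 0.007) = £25.0000
Discount to today: PV = £25.0000 / (1 + 0.053)^6 = £25.0000 / 1.363233 = £18.34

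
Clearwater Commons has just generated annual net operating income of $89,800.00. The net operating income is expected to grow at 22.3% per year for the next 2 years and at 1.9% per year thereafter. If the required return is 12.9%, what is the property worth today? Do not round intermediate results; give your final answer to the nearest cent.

$1178816.80

D_1 = 109825.40000
D_2 = 134316.46420
Terminal value at year 2: TV = D_2×(1+g_2)/(r−g_2) = 136868.47702/0.11 = 1244258.88200
P_0 = D_1/(1+r)^1 + D_2/(1+r)^2 + TV/(1+r)^2
    = 97276.70505 + 105375.91698 + 976164.17642 = 1178816.79845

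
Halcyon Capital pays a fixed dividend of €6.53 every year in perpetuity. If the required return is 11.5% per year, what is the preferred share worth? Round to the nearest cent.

€56.78

Level perpetuity: PV = C / r = €6.53 / 0.115 = €56.78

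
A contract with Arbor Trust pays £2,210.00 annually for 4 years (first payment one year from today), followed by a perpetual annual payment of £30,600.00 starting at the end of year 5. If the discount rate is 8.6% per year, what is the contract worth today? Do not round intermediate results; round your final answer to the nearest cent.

£263024.94

PV of 4-year annuity: £2,210.00 × [1 − (1+0.086)^−4] / 0.086 = 7223.09665
Perpetuity value at year 4: £30,600.00 / 0.086 = 355813.95349
PV of perpetuity: 355813.95349 / (1+0.086)^4 = 255801.84599
Total PV = 7223.09665 + 255801.84599 = 263024.94264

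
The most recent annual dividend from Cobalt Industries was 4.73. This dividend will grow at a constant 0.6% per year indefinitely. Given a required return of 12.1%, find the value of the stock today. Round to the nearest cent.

D₁ = D₀ × (1 + g) = 4.73 × 1.006 = 4.7584
Growing perpetuity: P = D₁ / (r − g) = 4.7584 / (0.121 − 0.006) = 41.38

41.38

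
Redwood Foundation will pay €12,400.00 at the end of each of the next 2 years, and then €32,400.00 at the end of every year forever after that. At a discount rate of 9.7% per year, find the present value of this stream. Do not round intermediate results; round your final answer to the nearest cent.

€299169.62

PV of 2-year annuity: €12,400.00 × [1 − (1+0.097)^−2] / 0.097 = 21607.61636
Perpetuity value at year 2: €32,400.00 / 0.097 = 334020.61856
PV of perpetuity: 334020.61856 / (1+0.097)^2 = 277562.00806
Total PV = 21607.61636 + 277562.00806 = 299169.62442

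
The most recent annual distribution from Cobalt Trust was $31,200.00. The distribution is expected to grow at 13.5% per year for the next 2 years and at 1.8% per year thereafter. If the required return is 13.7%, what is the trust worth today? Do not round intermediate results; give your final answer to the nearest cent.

D_1 = 35412.00000
D_2 = 40192.62000
Terminal value at year 2: TV = D_2×(1+g_2)/(r−g_2) = 40916.08716/0.119 = 343832.66521
P_0 = D_1/(1+r)^1 + D_2/(1+r)^2 + TV/(1+r)^2
    = 31145.11873 + 31090.33400 + 265966.05056 = 328201.50329

$328201.50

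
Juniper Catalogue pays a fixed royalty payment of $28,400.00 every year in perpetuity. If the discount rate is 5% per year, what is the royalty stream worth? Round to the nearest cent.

$568000.00

Level perpetuity: PV = C / r = $28,400.00 / 0.05 = $568,000.00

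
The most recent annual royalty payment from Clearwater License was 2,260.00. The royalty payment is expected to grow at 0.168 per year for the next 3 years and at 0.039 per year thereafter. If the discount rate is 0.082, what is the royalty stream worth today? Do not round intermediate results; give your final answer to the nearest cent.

D_1 = 2639.68000
D_2 = 3083.14624
D_3 = 3601.11481
Terminal value at year 3: TV = D_3×(1+g_2)/(r−g_2) = 3741.55829/0.043 = 87012.98339
P_0 = D_1/(1+r)^1 + D_2/(1+r)^2 + D_3/(1+r)^3 + TV/(1+r)^3
    = 2439.63031 + 2633.53808 + 2842.85812 + 68691.38566 = 76607.41217

76607.41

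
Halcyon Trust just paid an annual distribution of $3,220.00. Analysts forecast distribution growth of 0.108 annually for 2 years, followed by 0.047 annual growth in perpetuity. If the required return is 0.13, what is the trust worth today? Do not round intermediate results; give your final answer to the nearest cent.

D_1 = 3567.76000
D_2 = 3953.07808
Terminal value at year 2: TV = D_2×(1+g_2)/(r−g_2) = 4138.87275/0.083 = 49865.93674
P_0 = D_1/(1+r)^1 + D_2/(1+r)^2 + TV/(1+r)^2
    = 3157.30973 + 3095.83999 + 39052.34297 = 45305.49270

$45305.49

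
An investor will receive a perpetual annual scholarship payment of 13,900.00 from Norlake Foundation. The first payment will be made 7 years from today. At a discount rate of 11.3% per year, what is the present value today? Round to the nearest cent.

Value at end of year 6: C / r = 13,900.00 / 0.113 = 123,008.8496
Discount to today: PV = 123,008.8496 / (1 + 0.113)^6 = 123,008.8496 / 1.900951 = 64,709.10

64709.10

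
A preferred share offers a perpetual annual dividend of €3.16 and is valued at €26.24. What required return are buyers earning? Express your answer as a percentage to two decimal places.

P = C/r ⇒ r = C/P = €3.16/€26.24 = 0.120427

12.04%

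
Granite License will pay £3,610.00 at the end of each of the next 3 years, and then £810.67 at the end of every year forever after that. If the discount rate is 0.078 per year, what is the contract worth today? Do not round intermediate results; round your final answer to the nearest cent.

PV of 3-year annuity: £3,610.00 × [1 − (1+0.078)^−3] / 0.078 = 9336.99635
Perpetuity value at year 3: £810.67 / 0.078 = 10393.20513
PV of perpetuity: 10393.20513 / (1+0.078)^3 = 8296.46750
Total PV = 9336.99635 + 8296.46750 = 17633.46385

£17633.46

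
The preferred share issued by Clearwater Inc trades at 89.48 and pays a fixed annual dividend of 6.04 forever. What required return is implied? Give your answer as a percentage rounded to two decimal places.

6.75%

P = C/r ⇒ r = C/P = 6.04/89.48 = 0.067501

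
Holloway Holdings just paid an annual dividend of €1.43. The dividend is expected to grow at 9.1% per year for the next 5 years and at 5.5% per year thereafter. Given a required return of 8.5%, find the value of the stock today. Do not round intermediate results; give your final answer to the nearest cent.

€58.96

D_1 = 1.56013
D_2 = 1.70210
D_3 = 1.85699
D_4 = 2.02598
D_5 = 2.21034
Terminal value at year 5: TV = D_5×(1+g_2)/(r−g_2) = 2.33191/0.03 = 77.73042
P_0 = D_1/(1+r)^1 + D_2/(1+r)^2 + D_3/(1+r)^3 + D_4/(1+r)^4 + D_5/(1+r)^5 + TV/(1+r)^5
    = 1.43791 + 1.44586 + 1.45385 + 1.46189 + 1.46998 + 51.69426 = 58.96375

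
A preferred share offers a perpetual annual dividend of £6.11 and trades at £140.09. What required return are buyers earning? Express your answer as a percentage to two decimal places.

P = C/r ⇒ r = C/P = £6.11/£140.09 = 0.043615

4.36%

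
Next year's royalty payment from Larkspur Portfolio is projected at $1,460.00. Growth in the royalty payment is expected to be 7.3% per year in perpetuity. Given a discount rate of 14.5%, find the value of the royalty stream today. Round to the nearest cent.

Growing perpetuity: P = D₁ / (r − g) = $1,460.0000 / (0.145 − 0.073) = $20,277.78

$20277.78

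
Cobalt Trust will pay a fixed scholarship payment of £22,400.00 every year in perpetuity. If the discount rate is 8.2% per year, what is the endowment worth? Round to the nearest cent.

Level perpetuity: PV = C / r = £22,400.00 / 0.082 = £273,170.73

£273170.73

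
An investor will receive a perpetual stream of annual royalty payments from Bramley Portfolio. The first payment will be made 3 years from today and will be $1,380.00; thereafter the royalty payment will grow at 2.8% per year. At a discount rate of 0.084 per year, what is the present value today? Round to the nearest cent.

Value at end of year 2: C₁ / (r − g) = $1,380.00 / (0.084 − 0.028) = $24,642.8571
Discount to today: PV = $24,642.8571 / (1 + 0.084)^2 = $24,642.8571 / 1.175056 = $20,971.64

$20971.64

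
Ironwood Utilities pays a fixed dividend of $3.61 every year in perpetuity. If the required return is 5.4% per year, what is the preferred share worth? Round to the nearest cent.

Level perpetuity: PV = C / r = $3.61 / 0.054 = $66.85

$66.85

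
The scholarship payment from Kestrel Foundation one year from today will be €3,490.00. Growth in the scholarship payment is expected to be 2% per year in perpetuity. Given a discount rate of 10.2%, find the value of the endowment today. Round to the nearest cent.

€42560.98

Growing perpetuity: P = D₁ / (r − g) = €3,490.0000 / (0.102 − 0.02) = €42,560.98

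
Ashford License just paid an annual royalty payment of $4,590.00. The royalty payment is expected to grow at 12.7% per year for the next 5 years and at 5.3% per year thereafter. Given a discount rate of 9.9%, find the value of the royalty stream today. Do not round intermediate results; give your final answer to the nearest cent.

$143920.45

D_1 = 5172.93000
D_2 = 5829.89211
D_3 = 6570.28841
D_4 = 7404.71504
D_5 = 8345.11385
Terminal value at year 5: TV = D_5×(1+g_2)/(r−g_2) = 8787.40488/0.046 = 191030.54085
P_0 = D_1/(1+r)^1 + D_2/(1+r)^2 + D_3/(1+r)^3 + D_4/(1+r)^4 + D_5/(1+r)^5 + TV/(1+r)^5
    = 4706.94268 + 4826.86478 + 4949.84223 + 5075.95286 + 5205.27650 + 119155.56853 = 143920.44757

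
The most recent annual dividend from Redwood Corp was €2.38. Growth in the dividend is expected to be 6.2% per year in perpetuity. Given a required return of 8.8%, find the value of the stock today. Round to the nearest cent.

€97.21

D₁ = D₀ × (1 + g) = €2.38 × 1.062 = €2.5276
Growing perpetuity: P = D₁ / (r − g) = €2.5276 / (0.088 − 0.062) = €97.21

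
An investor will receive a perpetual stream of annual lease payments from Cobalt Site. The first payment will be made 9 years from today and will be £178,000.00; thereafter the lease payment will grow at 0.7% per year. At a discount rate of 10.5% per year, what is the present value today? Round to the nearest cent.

£817138.56

Value at end of year 8: C₁ / (r − g) = £178,000.00 / (0.105 − 0.007) = £1,816,326.5306
Discount to today: PV = £1,816,326.5306 / (1 + 0.105)^8 = £1,816,326.5306 / 2.222789 = £817,138.56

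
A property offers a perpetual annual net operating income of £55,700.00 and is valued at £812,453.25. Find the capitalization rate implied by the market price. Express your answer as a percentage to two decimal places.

6.86%

P = C/r ⇒ r = C/P = £55,700.00/£812,453.25 = 0.068558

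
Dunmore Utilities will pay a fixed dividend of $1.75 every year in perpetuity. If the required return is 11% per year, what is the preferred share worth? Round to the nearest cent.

Level perpetuity: PV = C / r = $1.75 / 0.11 = $15.91

$15.91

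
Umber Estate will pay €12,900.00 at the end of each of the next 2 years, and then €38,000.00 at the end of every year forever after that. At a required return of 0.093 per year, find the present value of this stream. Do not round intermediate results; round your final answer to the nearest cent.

PV of 2-year annuity: €12,900.00 × [1 − (1+0.093)^−2] / 0.093 = 22600.52953
Perpetuity value at year 2: €38,000.00 / 0.093 = 408602.15054
PV of perpetuity: 408602.15054 / (1+0.093)^2 = 342026.94728
Total PV = 22600.52953 + 342026.94728 = 364627.47681

€364627.48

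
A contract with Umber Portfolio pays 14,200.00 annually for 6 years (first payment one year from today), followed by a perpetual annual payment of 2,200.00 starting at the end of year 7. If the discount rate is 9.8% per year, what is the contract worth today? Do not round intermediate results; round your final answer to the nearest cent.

PV of 6-year annuity: 14,200.00 × [1 − (1+0.098)^−6] / 0.098 = 62208.86623
Perpetuity value at year 6: 2,200.00 / 0.098 = 22448.97959
PV of perpetuity: 22448.97959 / (1+0.098)^6 = 12810.98623
Total PV = 62208.86623 + 12810.98623 = 75019.85247

75019.85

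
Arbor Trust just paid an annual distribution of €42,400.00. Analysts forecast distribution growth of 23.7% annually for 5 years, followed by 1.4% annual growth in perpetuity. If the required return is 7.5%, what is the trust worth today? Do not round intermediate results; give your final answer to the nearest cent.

D_1 = 52448.80000
D_2 = 64879.16560
D_3 = 80255.52785
D_4 = 99276.08795
D_5 = 122804.52079
Terminal value at year 5: TV = D_5×(1+g_2)/(r−g_2) = 124523.78408/0.061 = 2041373.50953
P_0 = D_1/(1+r)^1 + D_2/(1+r)^2 + D_3/(1+r)^3 + D_4/(1+r)^4 + D_5/(1+r)^5 + TV/(1+r)^5
    = 48789.58140 + 56142.05785 + 64602.53540 + 74337.98725 + 85540.54905 + 1421936.33992 = 1751349.05086

€1751349.05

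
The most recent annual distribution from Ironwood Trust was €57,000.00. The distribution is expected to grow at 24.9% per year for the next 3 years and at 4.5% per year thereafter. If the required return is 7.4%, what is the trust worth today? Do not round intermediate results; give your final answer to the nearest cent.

€3463510.47

D_1 = 71193.00000
D_2 = 88920.05700
D_3 = 111061.15119
Terminal value at year 3: TV = D_3×(1+g_2)/(r−g_2) = 116058.90300/0.029 = 4002031.13782
P_0 = D_1/(1+r)^1 + D_2/(1+r)^2 + D_3/(1+r)^3 + TV/(1+r)^3
    = 66287.70950 + 77088.77948 + 89649.80035 + 3230484.18486 = 3463510.47419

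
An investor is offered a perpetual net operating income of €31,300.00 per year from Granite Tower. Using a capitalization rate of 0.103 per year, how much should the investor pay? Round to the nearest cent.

Level perpetuity: PV = C / r = €31,300.00 / 0.103 = €303,883.50

€303883.50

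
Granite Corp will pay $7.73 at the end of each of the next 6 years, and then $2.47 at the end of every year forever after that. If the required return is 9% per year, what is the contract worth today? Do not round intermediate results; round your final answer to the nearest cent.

$51.04

PV of 6-year annuity: $7.73 × [1 − (1+0.09)^−6] / 0.09 = 34.67615
Perpetuity value at year 6: $2.47 / 0.09 = 27.44444
PV of perpetuity: 27.44444 / (1+0.09)^6 = 16.36423
Total PV = 34.67615 + 16.36423 = 51.04038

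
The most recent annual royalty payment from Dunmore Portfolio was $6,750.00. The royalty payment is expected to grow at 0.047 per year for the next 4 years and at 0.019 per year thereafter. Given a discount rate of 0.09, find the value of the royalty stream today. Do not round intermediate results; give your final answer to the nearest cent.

D_1 = 7067.25000
D_2 = 7399.41075
D_3 = 7747.18306
D_4 = 8111.30066
Terminal value at year 4: TV = D_4×(1+g_2)/(r−g_2) = 8265.41537/0.071 = 116414.30101
P_0 = D_1/(1+r)^1 + D_2/(1+r)^2 + D_3/(1+r)^3 + D_4/(1+r)^4 + TV/(1+r)^4
    = 6483.71560 + 6227.93599 + 5982.24677 + 5746.24988 + 82470.82576 = 106910.97400

$106910.97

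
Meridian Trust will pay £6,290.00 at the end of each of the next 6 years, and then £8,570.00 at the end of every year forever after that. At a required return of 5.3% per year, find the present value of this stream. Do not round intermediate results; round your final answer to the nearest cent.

PV of 6-year annuity: £6,290.00 × [1 − (1+0.053)^−6] / 0.053 = 31622.07459
Perpetuity value at year 6: £8,570.00 / 0.053 = 161698.11321
PV of perpetuity: 161698.11321 / (1+0.053)^6 = 118613.66500
Total PV = 31622.07459 + 118613.66500 = 150235.73959

£150235.74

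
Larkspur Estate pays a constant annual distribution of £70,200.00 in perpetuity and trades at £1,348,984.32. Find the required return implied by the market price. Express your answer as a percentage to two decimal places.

5.20%

P = C/r ⇒ r = C/P = £70,200.00/£1,348,984.32 = 0.052039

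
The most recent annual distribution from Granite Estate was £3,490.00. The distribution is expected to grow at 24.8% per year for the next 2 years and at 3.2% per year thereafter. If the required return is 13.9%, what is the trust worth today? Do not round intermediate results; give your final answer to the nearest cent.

£48425.24

D_1 = 4355.52000
D_2 = 5435.68896
Terminal value at year 2: TV = D_2×(1+g_2)/(r−g_2) = 5609.63101/0.107 = 52426.45801
P_0 = D_1/(1+r)^1 + D_2/(1+r)^2 + TV/(1+r)^2
    = 3823.98595 + 4189.93369 + 40411.32303 = 48425.24267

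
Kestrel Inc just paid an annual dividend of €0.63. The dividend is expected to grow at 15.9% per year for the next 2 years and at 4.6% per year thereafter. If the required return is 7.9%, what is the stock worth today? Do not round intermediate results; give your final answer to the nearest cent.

D_1 = 0.73017
D_2 = 0.84627
Terminal value at year 2: TV = D_2×(1+g_2)/(r−g_2) = 0.88520/0.033 = 26.82410
P_0 = D_1/(1+r)^1 + D_2/(1+r)^2 + TV/(1+r)^2
    = 0.67671 + 0.72688 + 23.03999 = 24.44358

€24.44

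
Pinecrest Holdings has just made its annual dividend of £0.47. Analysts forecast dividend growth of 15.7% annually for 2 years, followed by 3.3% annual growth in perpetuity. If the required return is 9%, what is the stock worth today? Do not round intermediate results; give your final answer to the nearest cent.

£10.63

D_1 = 0.54379
D_2 = 0.62917
Terminal value at year 2: TV = D_2×(1+g_2)/(r−g_2) = 0.64993/0.057 = 11.40224
P_0 = D_1/(1+r)^1 + D_2/(1+r)^2 + TV/(1+r)^2
    = 0.49889 + 0.52956 + 9.59703 = 10.62548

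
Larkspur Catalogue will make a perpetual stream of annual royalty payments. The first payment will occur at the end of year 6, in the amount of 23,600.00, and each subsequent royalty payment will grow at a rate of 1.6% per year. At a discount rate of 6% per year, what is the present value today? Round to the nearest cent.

400802.11

Value at end of year 5: C₁ / (r − g) = 23,600.00 / (0.06 − 0.016) = 536,363.6364
Discount to today: PV = 536,363.6364 / (1 + 0.06)^5 = 536,363.6364 / 1.338226 = 400,802.11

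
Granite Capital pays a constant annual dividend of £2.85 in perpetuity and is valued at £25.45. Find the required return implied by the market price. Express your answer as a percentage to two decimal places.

P = C/r ⇒ r = C/P = £2.85/£25.45 = 0.111984

11.20%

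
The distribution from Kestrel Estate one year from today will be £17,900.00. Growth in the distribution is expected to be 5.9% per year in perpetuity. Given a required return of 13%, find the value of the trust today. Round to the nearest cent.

Growing perpetuity: P = D₁ / (r − g) = £17,900.0000 / (0.13 − 0.059) = £252,112.68

£252112.68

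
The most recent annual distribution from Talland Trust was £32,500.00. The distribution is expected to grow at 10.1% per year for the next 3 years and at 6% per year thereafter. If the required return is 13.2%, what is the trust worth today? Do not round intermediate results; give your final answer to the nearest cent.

£532486.49

D_1 = 35782.50000
D_2 = 39396.53250
D_3 = 43375.58228
Terminal value at year 3: TV = D_3×(1+g_2)/(r−g_2) = 45978.11722/0.072 = 638584.96138
P_0 = D_1/(1+r)^1 + D_2/(1+r)^2 + D_3/(1+r)^3 + TV/(1+r)^3
    = 31609.98233 + 30744.33794 + 29902.39936 + 440229.76830 = 532486.48793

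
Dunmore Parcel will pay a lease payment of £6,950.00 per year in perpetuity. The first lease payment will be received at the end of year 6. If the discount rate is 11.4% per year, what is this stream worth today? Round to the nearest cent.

Value at end of year 5: C / r = £6,950.00 / 0.114 = £60,964.9123
Discount to today: PV = £60,964.9123 / (1 + 0.114)^5 = £60,964.9123 / 1.715639 = £35,534.81

£35534.81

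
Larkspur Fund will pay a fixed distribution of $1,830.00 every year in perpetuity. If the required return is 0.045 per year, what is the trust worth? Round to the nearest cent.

Level perpetuity: PV = C / r = $1,830.00 / 0.045 = $40,666.67

$40666.67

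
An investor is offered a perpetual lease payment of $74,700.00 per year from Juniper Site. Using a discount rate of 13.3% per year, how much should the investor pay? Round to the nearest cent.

Level perpetuity: PV = C / r = $74,700.00 / 0.133 = $561,654.14

$561654.14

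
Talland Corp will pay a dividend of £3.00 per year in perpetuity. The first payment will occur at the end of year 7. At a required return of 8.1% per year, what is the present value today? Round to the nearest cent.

Value at end of year 6: C / r = £3.00 / 0.081 = £37.0370
Discount to today: PV = £37.0370 / (1 + 0.081)^6 = £37.0370 / 1.595711 = £23.21

£23.21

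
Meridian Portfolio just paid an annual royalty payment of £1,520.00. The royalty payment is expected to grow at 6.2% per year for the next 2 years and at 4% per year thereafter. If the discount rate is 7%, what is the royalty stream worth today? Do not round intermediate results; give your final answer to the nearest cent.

D_1 = 1614.24000
D_2 = 1714.32288
Terminal value at year 2: TV = D_2×(1+g_2)/(r−g_2) = 1782.89580/0.03 = 59429.85984
P_0 = D_1/(1+r)^1 + D_2/(1+r)^2 + TV/(1+r)^2
    = 1508.63551 + 1497.35600 + 51908.34120 = 54914.33271

£54914.33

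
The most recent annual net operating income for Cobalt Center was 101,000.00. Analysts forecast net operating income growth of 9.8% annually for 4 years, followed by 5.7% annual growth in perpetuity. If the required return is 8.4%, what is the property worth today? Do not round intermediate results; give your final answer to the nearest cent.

D_1 = 110898.00000
D_2 = 121766.00400
D_3 = 133699.07239
D_4 = 146801.58149
Terminal value at year 4: TV = D_4×(1+g_2)/(r−g_2) = 155169.27163/0.027 = 5747010.06041
P_0 = D_1/(1+r)^1 + D_2/(1+r)^2 + D_3/(1+r)^3 + D_4/(1+r)^4 + TV/(1+r)^4
    = 102304.42804 + 103625.70295 + 104964.04228 + 106319.66644 + 4162218.05303 = 4579431.89275

4579431.89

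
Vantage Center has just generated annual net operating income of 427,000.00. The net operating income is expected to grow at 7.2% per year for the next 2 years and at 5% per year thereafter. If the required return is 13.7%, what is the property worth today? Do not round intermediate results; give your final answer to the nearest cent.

D_1 = 457744.00000
D_2 = 490701.56800
Terminal value at year 2: TV = D_2×(1+g_2)/(r−g_2) = 515236.64640/0.087 = 5922260.30345
P_0 = D_1/(1+r)^1 + D_2/(1+r)^2 + TV/(1+r)^2
    = 402589.27001 + 379574.05229 + 4581066.14828 = 5363229.47058

5363229.47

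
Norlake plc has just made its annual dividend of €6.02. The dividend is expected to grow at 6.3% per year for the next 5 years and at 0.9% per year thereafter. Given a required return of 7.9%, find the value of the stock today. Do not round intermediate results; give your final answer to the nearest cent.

D_1 = 6.39926
D_2 = 6.80241
D_3 = 7.23097
D_4 = 7.68652
D_5 = 8.17077
Terminal value at year 5: TV = D_5×(1+g_2)/(r−g_2) = 8.24430/0.07 = 117.77577
P_0 = D_1/(1+r)^1 + D_2/(1+r)^2 + D_3/(1+r)^3 + D_4/(1+r)^4 + D_5/(1+r)^5 + TV/(1+r)^5
    = 5.93073 + 5.84279 + 5.75615 + 5.67079 + 5.58670 + 80.52833 = 109.31550

€109.32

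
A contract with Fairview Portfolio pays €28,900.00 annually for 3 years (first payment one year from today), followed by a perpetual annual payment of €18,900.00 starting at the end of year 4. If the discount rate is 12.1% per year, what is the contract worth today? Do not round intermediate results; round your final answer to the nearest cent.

€180175.45

PV of 3-year annuity: €28,900.00 × [1 − (1+0.121)^−3] / 0.121 = 69293.81826
Perpetuity value at year 3: €18,900.00 / 0.121 = 156198.34711
PV of perpetuity: 156198.34711 / (1+0.121)^3 = 110881.62859
Total PV = 69293.81826 + 110881.62859 = 180175.44685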